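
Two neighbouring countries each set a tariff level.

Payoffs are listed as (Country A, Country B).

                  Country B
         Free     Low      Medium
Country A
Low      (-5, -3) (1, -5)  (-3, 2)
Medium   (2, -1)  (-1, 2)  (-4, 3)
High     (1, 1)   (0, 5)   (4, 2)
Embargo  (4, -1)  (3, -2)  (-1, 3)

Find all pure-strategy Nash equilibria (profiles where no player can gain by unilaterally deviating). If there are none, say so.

Country A against Free: payoffs -5, 2, 1, 4 → best response Embargo.
Country A against Low: payoffs 1, -1, 0, 3 → best response Embargo.
Country A against Medium: payoffs -3, -4, 4, -1 → best response High.
Country B against Low: payoffs -3, -5, 2 → best response Medium.
Country B against Medium: payoffs -1, 2, 3 → best response Medium.
Country B against High: payoffs 1, 5, 2 → best response Low.
Country B against Embargo: payoffs -1, -2, 3 → best response Medium.
No profile is a mutual best response for all players.

This game has no pure Nash equilibrium.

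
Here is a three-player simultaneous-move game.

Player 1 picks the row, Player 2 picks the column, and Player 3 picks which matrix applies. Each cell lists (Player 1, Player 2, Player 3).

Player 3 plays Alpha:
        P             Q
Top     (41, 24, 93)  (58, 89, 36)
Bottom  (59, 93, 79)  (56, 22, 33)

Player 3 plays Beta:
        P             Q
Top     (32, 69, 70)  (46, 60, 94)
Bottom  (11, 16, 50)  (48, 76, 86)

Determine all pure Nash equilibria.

Mark each player's best response to every combination of opponents' strategies; a profile where every player is best-responding is a pure Nash equilibrium.
Player 1 against (P, Alpha): payoffs 41, 59 → best response Bottom.
Player 1 against (P, Beta): payoffs 32, 11 → best response Top.
Player 1 against (Q, Alpha): payoffs 58, 56 → best response Top.
Player 1 against (Q, Beta): payoffs 46, 48 → best response Bottom.
Player 2 against (Top, Alpha): payoffs 24, 89 → best response Q.
Player 2 against (Top, Beta): payoffs 69, 60 → best response P.
Player 2 against (Bottom, Alpha): payoffs 93, 22 → best response P.
Player 2 against (Bottom, Beta): payoffs 16, 76 → best response Q.
Player 3 against (Top, P): payoffs 93, 70 → best response Alpha.
Player 3 against (Top, Q): payoffs 36, 94 → best response Beta.
Player 3 against (Bottom, P): payoffs 79, 50 → best response Alpha.
Player 3 against (Bottom, Q): payoffs 33, 86 → best response Beta.
Mutual best responses: (Bottom, P, Alpha); (Bottom, Q, Beta).

The pure Nash equilibria are (Bottom, P, Alpha) and (Bottom, Q, Beta).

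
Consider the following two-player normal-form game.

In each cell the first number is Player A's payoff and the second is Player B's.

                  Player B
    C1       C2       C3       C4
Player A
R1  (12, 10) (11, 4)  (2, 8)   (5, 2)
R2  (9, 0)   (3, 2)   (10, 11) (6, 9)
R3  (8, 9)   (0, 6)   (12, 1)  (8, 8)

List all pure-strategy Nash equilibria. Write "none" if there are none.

(R1, C1)

Player A against C1: payoffs 12, 9, 8 → best response R1.
Player A against C2: payoffs 11, 3, 0 → best response R1.
Player A against C3: payoffs 2, 10, 12 → best response R3.
Player A against C4: payoffs 5, 6, 8 → best response R3.
Player B against R1: payoffs 10, 4, 8, 2 → best response C1.
Player B against R2: payoffs 0, 2, 11, 9 → best response C3.
Player B against R3: payoffs 9, 6, 1, 8 → best response C1.
Mutual best responses: (R1, C1).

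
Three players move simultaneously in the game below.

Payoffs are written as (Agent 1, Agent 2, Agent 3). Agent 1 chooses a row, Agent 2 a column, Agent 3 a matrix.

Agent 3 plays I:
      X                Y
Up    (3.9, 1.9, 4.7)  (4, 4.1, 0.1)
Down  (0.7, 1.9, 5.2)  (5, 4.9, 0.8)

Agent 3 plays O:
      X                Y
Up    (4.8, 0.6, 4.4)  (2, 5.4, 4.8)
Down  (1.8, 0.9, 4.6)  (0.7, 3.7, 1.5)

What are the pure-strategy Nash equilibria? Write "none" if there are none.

Agent 1 against (X, I): payoffs 3.9, 0.7 → best response Up.
Agent 1 against (X, O): payoffs 4.8, 1.8 → best response Up.
Agent 1 against (Y, I): payoffs 4, 5 → best response Down.
Agent 1 against (Y, O): payoffs 2, 0.7 → best response Up.
Agent 2 against (Up, I): payoffs 1.9, 4.1 → best response Y.
Agent 2 against (Up, O): payoffs 0.6, 5.4 → best response Y.
Agent 2 against (Down, I): payoffs 1.9, 4.9 → best response Y.
Agent 2 against (Down, O): payoffs 0.9, 3.7 → best response Y.
Agent 3 against (Up, X): payoffs 4.7, 4.4 → best response I.
Agent 3 against (Up, Y): payoffs 0.1, 4.8 → best response O.
Agent 3 against (Down, X): payoffs 5.2, 4.6 → best response I.
Agent 3 against (Down, Y): payoffs 0.8, 1.5 → best response O.
Mutual best responses: (Up, Y, O).

Pure NE: (Up, Y, O)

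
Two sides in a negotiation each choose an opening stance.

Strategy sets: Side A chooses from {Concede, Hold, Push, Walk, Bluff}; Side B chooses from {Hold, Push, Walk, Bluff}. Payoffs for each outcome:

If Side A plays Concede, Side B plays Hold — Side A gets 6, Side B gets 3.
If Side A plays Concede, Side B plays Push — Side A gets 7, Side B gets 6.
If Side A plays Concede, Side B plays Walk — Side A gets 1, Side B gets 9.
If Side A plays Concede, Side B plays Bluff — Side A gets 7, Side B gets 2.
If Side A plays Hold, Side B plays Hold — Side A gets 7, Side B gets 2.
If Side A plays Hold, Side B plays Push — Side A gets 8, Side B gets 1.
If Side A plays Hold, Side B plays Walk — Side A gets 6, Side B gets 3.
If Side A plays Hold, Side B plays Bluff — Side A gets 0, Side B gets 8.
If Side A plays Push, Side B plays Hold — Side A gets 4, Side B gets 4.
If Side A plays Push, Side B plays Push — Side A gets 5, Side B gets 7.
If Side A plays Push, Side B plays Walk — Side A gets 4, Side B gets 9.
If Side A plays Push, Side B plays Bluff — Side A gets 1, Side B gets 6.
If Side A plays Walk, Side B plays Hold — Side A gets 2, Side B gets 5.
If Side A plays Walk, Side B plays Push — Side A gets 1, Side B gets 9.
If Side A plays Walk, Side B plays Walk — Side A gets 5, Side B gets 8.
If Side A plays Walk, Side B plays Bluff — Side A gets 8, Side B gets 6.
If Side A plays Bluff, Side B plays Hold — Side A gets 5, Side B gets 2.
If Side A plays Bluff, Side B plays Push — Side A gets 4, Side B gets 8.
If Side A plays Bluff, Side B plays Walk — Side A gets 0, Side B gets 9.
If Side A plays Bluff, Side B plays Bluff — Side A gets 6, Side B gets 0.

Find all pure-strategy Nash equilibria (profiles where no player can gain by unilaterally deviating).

Check each profile: it is a Nash equilibrium iff no player can strictly gain by switching unilaterally.
(Concede, Hold): Side A can switch to Hold (6 → 7). Not NE.
(Concede, Push): Side A can switch to Hold (7 → 8). Not NE.
(Concede, Walk): Side A can switch to Hold (1 → 6). Not NE.
(Concede, Bluff): Side A can switch to Walk (7 → 8). Not NE.
(Hold, Hold): Side B can switch to Walk (2 → 3). Not NE.
(Hold, Push): Side B can switch to Hold (1 → 2). Not NE.
(Hold, Walk): Side B can switch to Bluff (3 → 8). Not NE.
(Hold, Bluff): Side A can switch to Concede (0 → 7). Not NE.
(Push, Hold): Side A can switch to Concede (4 → 6). Not NE.
(Push, Push): Side A can switch to Concede (5 → 7). Not NE.
(Push, Walk): Side A can switch to Hold (4 → 6). Not NE.
(Push, Bluff): Side A can switch to Concede (1 → 7). Not NE.
(The remaining 8 profiles each have a profitable deviation by the same check.)

No pure-strategy Nash equilibrium.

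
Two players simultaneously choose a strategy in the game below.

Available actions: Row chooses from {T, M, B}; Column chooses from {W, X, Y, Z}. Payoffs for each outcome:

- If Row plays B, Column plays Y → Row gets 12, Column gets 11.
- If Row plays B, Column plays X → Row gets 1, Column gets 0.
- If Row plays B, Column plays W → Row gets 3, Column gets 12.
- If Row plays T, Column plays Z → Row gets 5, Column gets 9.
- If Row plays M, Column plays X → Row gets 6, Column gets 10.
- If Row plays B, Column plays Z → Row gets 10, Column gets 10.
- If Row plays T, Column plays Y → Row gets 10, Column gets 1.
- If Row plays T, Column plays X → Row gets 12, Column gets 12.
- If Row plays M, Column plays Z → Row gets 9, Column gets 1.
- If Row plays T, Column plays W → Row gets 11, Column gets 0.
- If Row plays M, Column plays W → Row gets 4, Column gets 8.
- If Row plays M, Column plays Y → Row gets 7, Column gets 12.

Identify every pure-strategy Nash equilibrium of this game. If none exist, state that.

(T, X)

For each player, find the best response to each opponent profile; mutual best responses are the pure NE.
Row against W: payoffs 11, 4, 3 → best response T.
Row against X: payoffs 12, 6, 1 → best response T.
Row against Y: payoffs 10, 7, 12 → best response B.
Row against Z: payoffs 5, 9, 10 → best response B.
Column against T: payoffs 0, 12, 1, 9 → best response X.
Column against M: payoffs 8, 10, 12, 1 → best response Y.
Column against B: payoffs 12, 0, 11, 10 → best response W.
Mutual best responses: (T, X).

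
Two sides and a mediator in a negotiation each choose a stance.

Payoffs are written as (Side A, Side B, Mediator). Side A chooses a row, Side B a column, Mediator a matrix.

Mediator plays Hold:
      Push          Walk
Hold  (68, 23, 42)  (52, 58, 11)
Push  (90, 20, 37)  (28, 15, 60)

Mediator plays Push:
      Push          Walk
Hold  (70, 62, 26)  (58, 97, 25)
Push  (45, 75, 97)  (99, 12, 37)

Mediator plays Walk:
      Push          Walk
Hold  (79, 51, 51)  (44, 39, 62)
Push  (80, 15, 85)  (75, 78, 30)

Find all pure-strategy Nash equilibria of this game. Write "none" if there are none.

Side A against (Push, Hold): payoffs 68, 90 → best response Push.
Side A against (Push, Push): payoffs 70, 45 → best response Hold.
Side A against (Push, Walk): payoffs 79, 80 → best response Push.
Side A against (Walk, Hold): payoffs 52, 28 → best response Hold.
Side A against (Walk, Push): payoffs 58, 99 → best response Push.
Side A against (Walk, Walk): payoffs 44, 75 → best response Push.
Side B against (Hold, Hold): payoffs 23, 58 → best response Walk.
Side B against (Hold, Push): payoffs 62, 97 → best response Walk.
Side B against (Hold, Walk): payoffs 51, 39 → best response Push.
Side B against (Push, Hold): payoffs 20, 15 → best response Push.
Side B against (Push, Push): payoffs 75, 12 → best response Push.
Side B against (Push, Walk): payoffs 15, 78 → best response Walk.
Mediator against (Hold, Push): payoffs 42, 26, 51 → best response Walk.
Mediator against (Hold, Walk): payoffs 11, 25, 62 → best response Walk.
Mediator against (Push, Push): payoffs 37, 97, 85 → best response Push.
Mediator against (Push, Walk): payoffs 60, 37, 30 → best response Hold.
No profile is a mutual best response for all players.

This game has no pure Nash equilibrium.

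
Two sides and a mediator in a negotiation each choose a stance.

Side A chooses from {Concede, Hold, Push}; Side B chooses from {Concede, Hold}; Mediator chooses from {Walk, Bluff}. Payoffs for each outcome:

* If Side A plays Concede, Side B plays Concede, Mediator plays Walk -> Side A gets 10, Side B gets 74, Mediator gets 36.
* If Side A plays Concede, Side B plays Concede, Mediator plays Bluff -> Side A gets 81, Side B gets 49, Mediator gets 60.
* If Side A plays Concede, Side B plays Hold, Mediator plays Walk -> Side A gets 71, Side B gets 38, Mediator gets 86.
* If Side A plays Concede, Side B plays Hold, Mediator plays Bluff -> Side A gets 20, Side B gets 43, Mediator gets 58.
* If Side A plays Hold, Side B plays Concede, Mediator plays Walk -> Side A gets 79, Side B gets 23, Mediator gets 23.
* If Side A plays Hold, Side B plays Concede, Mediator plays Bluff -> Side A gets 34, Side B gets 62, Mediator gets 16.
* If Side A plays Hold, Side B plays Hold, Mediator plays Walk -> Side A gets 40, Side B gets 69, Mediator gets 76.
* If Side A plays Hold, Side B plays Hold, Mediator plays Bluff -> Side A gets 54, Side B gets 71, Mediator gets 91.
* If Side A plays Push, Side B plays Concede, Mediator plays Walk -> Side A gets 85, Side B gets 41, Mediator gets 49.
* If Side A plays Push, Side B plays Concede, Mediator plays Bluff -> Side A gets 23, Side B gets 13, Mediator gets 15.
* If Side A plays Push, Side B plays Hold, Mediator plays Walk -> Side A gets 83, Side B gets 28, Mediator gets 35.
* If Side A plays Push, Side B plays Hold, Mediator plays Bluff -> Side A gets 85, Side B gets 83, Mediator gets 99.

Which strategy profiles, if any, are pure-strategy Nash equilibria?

Pure-strategy Nash equilibria: (Concede, Concede, Bluff) and (Push, Concede, Walk) and (Push, Hold, Bluff)

Mark each player's best response to every combination of opponents' strategies; a profile where every player is best-responding is a pure Nash equilibrium.
Side A against (Concede, Walk): payoffs 10, 79, 85 → best response Push.
Side A against (Concede, Bluff): payoffs 81, 34, 23 → best response Concede.
Side A against (Hold, Walk): payoffs 71, 40, 83 → best response Push.
Side A against (Hold, Bluff): payoffs 20, 54, 85 → best response Push.
Side B against (Concede, Walk): payoffs 74, 38 → best response Concede.
Side B against (Concede, Bluff): payoffs 49, 43 → best response Concede.
Side B against (Hold, Walk): payoffs 23, 69 → best response Hold.
Side B against (Hold, Bluff): payoffs 62, 71 → best response Hold.
Side B against (Push, Walk): payoffs 41, 28 → best response Concede.
Side B against (Push, Bluff): payoffs 13, 83 → best response Hold.
Mediator against (Concede, Concede): payoffs 36, 60 → best response Bluff.
Mediator against (Concede, Hold): payoffs 86, 58 → best response Walk.
Mediator against (Hold, Concede): payoffs 23, 16 → best response Walk.
Mediator against (Hold, Hold): payoffs 76, 91 → best response Bluff.
Mediator against (Push, Concede): payoffs 49, 15 → best response Walk.
Mediator against (Push, Hold): payoffs 35, 99 → best response Bluff.
Mutual best responses: (Concede, Concede, Bluff); (Push, Concede, Walk); (Push, Hold, Bluff).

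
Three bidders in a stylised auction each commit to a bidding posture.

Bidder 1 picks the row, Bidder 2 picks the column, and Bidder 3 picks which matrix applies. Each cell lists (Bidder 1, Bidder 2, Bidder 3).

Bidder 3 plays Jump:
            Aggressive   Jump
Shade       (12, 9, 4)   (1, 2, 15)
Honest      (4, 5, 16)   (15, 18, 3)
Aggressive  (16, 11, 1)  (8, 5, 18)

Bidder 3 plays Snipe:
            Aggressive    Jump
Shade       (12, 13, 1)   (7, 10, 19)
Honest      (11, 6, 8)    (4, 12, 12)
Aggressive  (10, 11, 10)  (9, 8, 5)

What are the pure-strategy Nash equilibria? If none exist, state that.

Mark each player's best response to every combination of opponents' strategies; a profile where every player is best-responding is a pure Nash equilibrium.
Bidder 1 against (Aggressive, Jump): payoffs 12, 4, 16 → best response Aggressive.
Bidder 1 against (Aggressive, Snipe): payoffs 12, 11, 10 → best response Shade.
Bidder 1 against (Jump, Jump): payoffs 1, 15, 8 → best response Honest.
Bidder 1 against (Jump, Snipe): payoffs 7, 4, 9 → best response Aggressive.
Bidder 2 against (Shade, Jump): payoffs 9, 2 → best response Aggressive.
Bidder 2 against (Shade, Snipe): payoffs 13, 10 → best response Aggressive.
Bidder 2 against (Honest, Jump): payoffs 5, 18 → best response Jump.
Bidder 2 against (Honest, Snipe): payoffs 6, 12 → best response Jump.
Bidder 2 against (Aggressive, Jump): payoffs 11, 5 → best response Aggressive.
Bidder 2 against (Aggressive, Snipe): payoffs 11, 8 → best response Aggressive.
Bidder 3 against (Shade, Aggressive): payoffs 4, 1 → best response Jump.
Bidder 3 against (Shade, Jump): payoffs 15, 19 → best response Snipe.
Bidder 3 against (Honest, Aggressive): payoffs 16, 8 → best response Jump.
Bidder 3 against (Honest, Jump): payoffs 3, 12 → best response Snipe.
Bidder 3 against (Aggressive, Aggressive): payoffs 1, 10 → best response Snipe.
Bidder 3 against (Aggressive, Jump): payoffs 18, 5 → best response Jump.
No profile is a mutual best response for all players.

There is no pure-strategy Nash equilibrium.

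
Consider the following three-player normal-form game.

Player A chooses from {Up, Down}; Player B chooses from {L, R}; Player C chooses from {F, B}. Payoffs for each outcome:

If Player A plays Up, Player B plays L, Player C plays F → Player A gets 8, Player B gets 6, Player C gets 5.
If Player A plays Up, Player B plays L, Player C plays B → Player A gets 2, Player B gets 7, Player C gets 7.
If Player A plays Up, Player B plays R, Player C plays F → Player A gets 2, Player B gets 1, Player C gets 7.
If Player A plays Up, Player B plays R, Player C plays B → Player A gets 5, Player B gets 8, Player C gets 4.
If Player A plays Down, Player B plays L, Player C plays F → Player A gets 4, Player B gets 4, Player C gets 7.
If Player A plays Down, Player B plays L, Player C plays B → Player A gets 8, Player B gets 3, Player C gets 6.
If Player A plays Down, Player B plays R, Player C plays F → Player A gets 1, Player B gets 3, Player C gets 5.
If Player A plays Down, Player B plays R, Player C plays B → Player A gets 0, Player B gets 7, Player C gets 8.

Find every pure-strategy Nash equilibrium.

For each strategy profile, look for a profitable unilateral deviation.
(Up, L, F): Player C can switch to B (5 → 7). Not NE.
(Up, L, B): Player A can switch to Down (2 → 8). Not NE.
(Up, R, F): Player B can switch to L (1 → 6). Not NE.
(Up, R, B): Player C can switch to F (4 → 7). Not NE.
(Down, L, F): Player A can switch to Up (4 → 8). Not NE.
(Down, L, B): Player B can switch to R (3 → 7). Not NE.
(Down, R, F): Player A can switch to Up (1 → 2). Not NE.
(Down, R, B): Player A can switch to Up (0 → 5). Not NE.

This game has no pure Nash equilibrium.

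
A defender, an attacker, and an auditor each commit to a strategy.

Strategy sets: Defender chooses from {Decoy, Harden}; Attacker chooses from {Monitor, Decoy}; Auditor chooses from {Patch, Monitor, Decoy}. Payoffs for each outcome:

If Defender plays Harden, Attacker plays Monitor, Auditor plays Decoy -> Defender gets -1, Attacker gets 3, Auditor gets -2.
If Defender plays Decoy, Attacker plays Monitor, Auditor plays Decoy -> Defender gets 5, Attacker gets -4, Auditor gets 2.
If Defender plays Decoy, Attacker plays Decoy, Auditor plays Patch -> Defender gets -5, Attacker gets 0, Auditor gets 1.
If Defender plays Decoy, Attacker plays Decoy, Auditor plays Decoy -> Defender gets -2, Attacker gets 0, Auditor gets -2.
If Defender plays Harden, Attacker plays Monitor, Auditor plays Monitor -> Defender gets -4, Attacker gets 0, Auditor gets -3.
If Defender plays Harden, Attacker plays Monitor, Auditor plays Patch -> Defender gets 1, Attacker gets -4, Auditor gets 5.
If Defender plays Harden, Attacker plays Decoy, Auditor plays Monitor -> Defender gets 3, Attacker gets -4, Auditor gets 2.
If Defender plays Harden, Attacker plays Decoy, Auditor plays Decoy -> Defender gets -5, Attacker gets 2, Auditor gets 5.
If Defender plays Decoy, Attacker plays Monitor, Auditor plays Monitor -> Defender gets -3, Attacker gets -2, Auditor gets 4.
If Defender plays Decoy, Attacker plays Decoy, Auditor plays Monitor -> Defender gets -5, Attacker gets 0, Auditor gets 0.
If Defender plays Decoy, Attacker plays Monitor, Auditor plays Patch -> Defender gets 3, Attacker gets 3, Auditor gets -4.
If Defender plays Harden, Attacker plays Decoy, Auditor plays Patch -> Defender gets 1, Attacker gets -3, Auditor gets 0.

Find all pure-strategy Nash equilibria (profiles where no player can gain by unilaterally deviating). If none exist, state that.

Mark each player's best response to every combination of opponents' strategies; a profile where every player is best-responding is a pure Nash equilibrium.
Defender against (Monitor, Patch): payoffs 3, 1 → best response Decoy.
Defender against (Monitor, Monitor): payoffs -3, -4 → best response Decoy.
Defender against (Monitor, Decoy): payoffs 5, -1 → best response Decoy.
Defender against (Decoy, Patch): payoffs -5, 1 → best response Harden.
Defender against (Decoy, Monitor): payoffs -5, 3 → best response Harden.
Defender against (Decoy, Decoy): payoffs -2, -5 → best response Decoy.
Attacker against (Decoy, Patch): payoffs 3, 0 → best response Monitor.
Attacker against (Decoy, Monitor): payoffs -2, 0 → best response Decoy.
Attacker against (Decoy, Decoy): payoffs -4, 0 → best response Decoy.
Attacker against (Harden, Patch): payoffs -4, -3 → best response Decoy.
Attacker against (Harden, Monitor): payoffs 0, -4 → best response Monitor.
Attacker against (Harden, Decoy): payoffs 3, 2 → best response Monitor.
Auditor against (Decoy, Monitor): payoffs -4, 4, 2 → best response Monitor.
Auditor against (Decoy, Decoy): payoffs 1, 0, -2 → best response Patch.
Auditor against (Harden, Monitor): payoffs 5, -3, -2 → best response Patch.
Auditor against (Harden, Decoy): payoffs 0, 2, 5 → best response Decoy.
No profile is a mutual best response for all players.

No pure-strategy Nash equilibrium.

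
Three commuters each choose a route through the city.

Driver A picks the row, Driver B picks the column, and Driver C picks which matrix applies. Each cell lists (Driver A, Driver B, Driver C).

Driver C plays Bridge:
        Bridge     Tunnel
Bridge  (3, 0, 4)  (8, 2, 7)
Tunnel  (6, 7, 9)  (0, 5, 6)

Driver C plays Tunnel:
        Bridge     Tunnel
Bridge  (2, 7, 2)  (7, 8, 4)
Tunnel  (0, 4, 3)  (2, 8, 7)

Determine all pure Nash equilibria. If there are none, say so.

Pure-strategy Nash equilibria: (Bridge, Tunnel, Bridge) and (Tunnel, Bridge, Bridge)

Driver A against (Bridge, Bridge): payoffs 3, 6 → best response Tunnel.
Driver A against (Bridge, Tunnel): payoffs 2, 0 → best response Bridge.
Driver A against (Tunnel, Bridge): payoffs 8, 0 → best response Bridge.
Driver A against (Tunnel, Tunnel): payoffs 7, 2 → best response Bridge.
Driver B against (Bridge, Bridge): payoffs 0, 2 → best response Tunnel.
Driver B against (Bridge, Tunnel): payoffs 7, 8 → best response Tunnel.
Driver B against (Tunnel, Bridge): payoffs 7, 5 → best response Bridge.
Driver B against (Tunnel, Tunnel): payoffs 4, 8 → best response Tunnel.
Driver C against (Bridge, Bridge): payoffs 4, 2 → best response Bridge.
Driver C against (Bridge, Tunnel): payoffs 7, 4 → best response Bridge.
Driver C against (Tunnel, Bridge): payoffs 9, 3 → best response Bridge.
Driver C against (Tunnel, Tunnel): payoffs 6, 7 → best response Tunnel.
Mutual best responses: (Bridge, Tunnel, Bridge); (Tunnel, Bridge, Bridge).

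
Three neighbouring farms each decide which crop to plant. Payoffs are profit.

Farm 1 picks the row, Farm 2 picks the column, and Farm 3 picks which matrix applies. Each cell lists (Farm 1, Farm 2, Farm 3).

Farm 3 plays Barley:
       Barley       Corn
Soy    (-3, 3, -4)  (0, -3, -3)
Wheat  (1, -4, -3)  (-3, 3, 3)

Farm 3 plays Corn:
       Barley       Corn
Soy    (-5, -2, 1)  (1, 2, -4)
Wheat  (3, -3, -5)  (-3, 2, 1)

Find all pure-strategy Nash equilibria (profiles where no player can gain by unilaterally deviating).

This game has no pure Nash equilibrium.

For each strategy profile, look for a profitable unilateral deviation.
(Soy, Barley, Barley): Farm 1 can switch to Wheat (-3 → 1). Not NE.
(Soy, Barley, Corn): Farm 1 can switch to Wheat (-5 → 3). Not NE.
(Soy, Corn, Barley): Farm 2 can switch to Barley (-3 → 3). Not NE.
(Soy, Corn, Corn): Farm 3 can switch to Barley (-4 → -3). Not NE.
(Wheat, Barley, Barley): Farm 2 can switch to Corn (-4 → 3). Not NE.
(Wheat, Barley, Corn): Farm 2 can switch to Corn (-3 → 2). Not NE.
(The remaining 2 profiles each have a profitable deviation by the same check.)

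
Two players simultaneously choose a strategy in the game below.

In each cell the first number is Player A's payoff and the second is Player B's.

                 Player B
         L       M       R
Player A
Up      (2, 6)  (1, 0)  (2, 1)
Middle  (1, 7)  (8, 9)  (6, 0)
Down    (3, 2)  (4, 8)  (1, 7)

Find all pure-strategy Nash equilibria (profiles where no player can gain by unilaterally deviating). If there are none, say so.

Player A against L: payoffs 2, 1, 3 → best response Down.
Player A against M: payoffs 1, 8, 4 → best response Middle.
Player A against R: payoffs 2, 6, 1 → best response Middle.
Player B against Up: payoffs 6, 0, 1 → best response L.
Player B against Middle: payoffs 7, 9, 0 → best response M.
Player B against Down: payoffs 2, 8, 7 → best response M.
Mutual best responses: (Middle, M).

(Middle, M)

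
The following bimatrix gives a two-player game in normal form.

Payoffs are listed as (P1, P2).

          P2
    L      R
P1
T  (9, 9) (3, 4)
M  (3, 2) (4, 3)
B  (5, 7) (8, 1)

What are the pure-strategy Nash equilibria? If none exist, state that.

(T, L)

For each player, find the best response to each opponent profile; mutual best responses are the pure NE.
P1 against L: payoffs 9, 3, 5 → best response T.
P1 against R: payoffs 3, 4, 8 → best response B.
P2 against T: payoffs 9, 4 → best response L.
P2 against M: payoffs 2, 3 → best response R.
P2 against B: payoffs 7, 1 → best response L.
Mutual best responses: (T, L).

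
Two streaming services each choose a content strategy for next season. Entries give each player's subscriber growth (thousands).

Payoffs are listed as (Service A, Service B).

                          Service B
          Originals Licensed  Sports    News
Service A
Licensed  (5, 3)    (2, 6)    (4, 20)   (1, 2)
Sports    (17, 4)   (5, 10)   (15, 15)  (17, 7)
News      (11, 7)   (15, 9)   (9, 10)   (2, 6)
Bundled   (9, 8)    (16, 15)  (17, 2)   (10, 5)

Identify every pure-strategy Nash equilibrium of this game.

Pure NE: (Bundled, Licensed)

Service A against Originals: payoffs 5, 17, 11, 9 → best response Sports.
Service A against Licensed: payoffs 2, 5, 15, 16 → best response Bundled.
Service A against Sports: payoffs 4, 15, 9, 17 → best response Bundled.
Service A against News: payoffs 1, 17, 2, 10 → best response Sports.
Service B against Licensed: payoffs 3, 6, 20, 2 → best response Sports.
Service B against Sports: payoffs 4, 10, 15, 7 → best response Sports.
Service B against News: payoffs 7, 9, 10, 6 → best response Sports.
Service B against Bundled: payoffs 8, 15, 2, 5 → best response Licensed.
Mutual best responses: (Bundled, Licensed).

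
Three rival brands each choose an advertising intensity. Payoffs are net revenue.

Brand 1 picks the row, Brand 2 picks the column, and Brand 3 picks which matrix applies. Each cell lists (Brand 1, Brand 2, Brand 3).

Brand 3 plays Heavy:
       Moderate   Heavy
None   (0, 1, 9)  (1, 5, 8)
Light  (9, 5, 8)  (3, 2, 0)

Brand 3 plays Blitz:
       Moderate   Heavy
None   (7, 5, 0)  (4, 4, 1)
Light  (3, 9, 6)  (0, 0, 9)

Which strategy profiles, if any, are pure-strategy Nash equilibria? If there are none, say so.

For each player, find the best response to each opponent profile; mutual best responses are the pure NE.
Brand 1 against (Moderate, Heavy): payoffs 0, 9 → best response Light.
Brand 1 against (Moderate, Blitz): payoffs 7, 3 → best response None.
Brand 1 against (Heavy, Heavy): payoffs 1, 3 → best response Light.
Brand 1 against (Heavy, Blitz): payoffs 4, 0 → best response None.
Brand 2 against (None, Heavy): payoffs 1, 5 → best response Heavy.
Brand 2 against (None, Blitz): payoffs 5, 4 → best response Moderate.
Brand 2 against (Light, Heavy): payoffs 5, 2 → best response Moderate.
Brand 2 against (Light, Blitz): payoffs 9, 0 → best response Moderate.
Brand 3 against (None, Moderate): payoffs 9, 0 → best response Heavy.
Brand 3 against (None, Heavy): payoffs 8, 1 → best response Heavy.
Brand 3 against (Light, Moderate): payoffs 8, 6 → best response Heavy.
Brand 3 against (Light, Heavy): payoffs 0, 9 → best response Blitz.
Mutual best responses: (Light, Moderate, Heavy).

(Light, Moderate, Heavy)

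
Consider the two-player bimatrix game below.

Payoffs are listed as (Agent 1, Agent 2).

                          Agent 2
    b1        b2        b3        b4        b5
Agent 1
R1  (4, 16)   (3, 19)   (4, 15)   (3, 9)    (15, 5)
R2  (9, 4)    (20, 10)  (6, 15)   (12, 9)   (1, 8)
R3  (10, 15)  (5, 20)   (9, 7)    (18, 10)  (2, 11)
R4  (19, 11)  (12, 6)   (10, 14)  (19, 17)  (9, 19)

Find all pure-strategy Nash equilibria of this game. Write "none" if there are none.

Agent 1 against b1: payoffs 4, 9, 10, 19 → best response R4.
Agent 1 against b2: payoffs 3, 20, 5, 12 → best response R2.
Agent 1 against b3: payoffs 4, 6, 9, 10 → best response R4.
Agent 1 against b4: payoffs 3, 12, 18, 19 → best response R4.
Agent 1 against b5: payoffs 15, 1, 2, 9 → best response R1.
Agent 2 against R1: payoffs 16, 19, 15, 9, 5 → best response b2.
Agent 2 against R2: payoffs 4, 10, 15, 9, 8 → best response b3.
Agent 2 against R3: payoffs 15, 20, 7, 10, 11 → best response b2.
Agent 2 against R4: payoffs 11, 6, 14, 17, 19 → best response b5.
No profile is a mutual best response for all players.

There is no pure-strategy Nash equilibrium.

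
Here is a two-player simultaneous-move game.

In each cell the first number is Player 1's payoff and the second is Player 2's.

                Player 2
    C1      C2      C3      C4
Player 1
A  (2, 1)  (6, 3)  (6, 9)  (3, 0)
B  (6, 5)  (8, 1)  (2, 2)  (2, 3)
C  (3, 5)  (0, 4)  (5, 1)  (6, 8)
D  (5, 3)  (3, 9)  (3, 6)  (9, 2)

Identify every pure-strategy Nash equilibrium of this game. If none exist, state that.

(A, C1): Player 1 can switch to B (2 → 6). Not NE.
(A, C2): Player 1 can switch to B (6 → 8). Not NE.
(A, C3): Player 1 gets 6, best alternative 5; Player 2 gets 9, best alternative 3. No profitable deviation — NE.
(A, C4): Player 1 can switch to C (3 → 6). Not NE.
(B, C1): Player 1 gets 6, best alternative 5; Player 2 gets 5, best alternative 3. No profitable deviation — NE.
(B, C2): Player 2 can switch to C1 (1 → 5). Not NE.
(B, C3): Player 1 can switch to A (2 → 6). Not NE.
(B, C4): Player 1 can switch to A (2 → 3). Not NE.
(C, C1): Player 1 can switch to B (3 → 6). Not NE.
(C, C2): Player 1 can switch to A (0 → 6). Not NE.
(C, C3): Player 1 can switch to A (5 → 6). Not NE.
(C, C4): Player 1 can switch to D (6 → 9). Not NE.
(D, C1): Player 1 can switch to B (5 → 6). Not NE.
(D, C2): Player 1 can switch to A (3 → 6). Not NE.
(The remaining 2 profiles each have a profitable deviation by the same check.)

(A, C3); (B, C1)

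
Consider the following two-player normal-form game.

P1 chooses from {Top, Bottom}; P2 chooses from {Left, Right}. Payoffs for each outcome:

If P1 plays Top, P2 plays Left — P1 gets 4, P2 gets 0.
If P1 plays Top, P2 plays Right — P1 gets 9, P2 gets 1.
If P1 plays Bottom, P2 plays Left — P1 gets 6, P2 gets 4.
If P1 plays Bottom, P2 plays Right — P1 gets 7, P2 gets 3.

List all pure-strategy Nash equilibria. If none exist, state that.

For each player, find the best response to each opponent profile; mutual best responses are the pure NE.
P1 against Left: payoffs 4, 6 → best response Bottom.
P1 against Right: payoffs 9, 7 → best response Top.
P2 against Top: payoffs 0, 1 → best response Right.
P2 against Bottom: payoffs 4, 3 → best response Left.
Mutual best responses: (Top, Right); (Bottom, Left).

Pure-strategy Nash equilibria: (Top, Right); (Bottom, Left)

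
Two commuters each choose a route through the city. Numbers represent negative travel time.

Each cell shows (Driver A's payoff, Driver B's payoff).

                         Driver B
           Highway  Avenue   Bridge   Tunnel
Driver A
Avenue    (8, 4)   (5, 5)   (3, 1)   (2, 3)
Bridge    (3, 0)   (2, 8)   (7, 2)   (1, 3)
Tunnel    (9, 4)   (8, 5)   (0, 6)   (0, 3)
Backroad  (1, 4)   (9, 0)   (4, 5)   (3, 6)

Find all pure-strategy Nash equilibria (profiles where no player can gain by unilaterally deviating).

(Backroad, Tunnel)

(Avenue, Highway): Driver A can switch to Tunnel (8 → 9). Not NE.
(Avenue, Avenue): Driver A can switch to Tunnel (5 → 8). Not NE.
(Avenue, Bridge): Driver A can switch to Bridge (3 → 7). Not NE.
(Avenue, Tunnel): Driver A can switch to Backroad (2 → 3). Not NE.
(Bridge, Highway): Driver A can switch to Avenue (3 → 8). Not NE.
(Bridge, Avenue): Driver A can switch to Avenue (2 → 5). Not NE.
(Bridge, Bridge): Driver B can switch to Avenue (2 → 8). Not NE.
(Bridge, Tunnel): Driver A can switch to Avenue (1 → 2). Not NE.
(Tunnel, Highway): Driver B can switch to Avenue (4 → 5). Not NE.
(Tunnel, Avenue): Driver A can switch to Backroad (8 → 9). Not NE.
(Backroad, Tunnel): Driver A gets 3, best alternative 2; Driver B gets 6, best alternative 5. No profitable deviation — NE.
(The remaining 5 profiles each have a profitable deviation by the same check.)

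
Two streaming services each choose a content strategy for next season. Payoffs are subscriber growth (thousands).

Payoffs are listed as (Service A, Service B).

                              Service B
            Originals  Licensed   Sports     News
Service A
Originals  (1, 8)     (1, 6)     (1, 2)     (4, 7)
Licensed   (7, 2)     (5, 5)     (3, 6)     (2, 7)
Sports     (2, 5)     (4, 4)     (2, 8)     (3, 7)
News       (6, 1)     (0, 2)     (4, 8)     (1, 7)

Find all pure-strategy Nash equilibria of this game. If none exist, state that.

(Originals, Originals): Service A can switch to Licensed (1 → 7). Not NE.
(Originals, Licensed): Service A can switch to Licensed (1 → 5). Not NE.
(Originals, Sports): Service A can switch to Licensed (1 → 3). Not NE.
(Originals, News): Service B can switch to Originals (7 → 8). Not NE.
(Licensed, Originals): Service B can switch to Licensed (2 → 5). Not NE.
(Licensed, Licensed): Service B can switch to Sports (5 → 6). Not NE.
(Licensed, Sports): Service A can switch to News (3 → 4). Not NE.
(Licensed, News): Service A can switch to Originals (2 → 4). Not NE.
(News, Sports): Service A gets 4, best alternative 3; Service B gets 8, best alternative 7. No profitable deviation — NE.
(The remaining 7 profiles each have a profitable deviation by the same check.)

Pure NE: (News, Sports)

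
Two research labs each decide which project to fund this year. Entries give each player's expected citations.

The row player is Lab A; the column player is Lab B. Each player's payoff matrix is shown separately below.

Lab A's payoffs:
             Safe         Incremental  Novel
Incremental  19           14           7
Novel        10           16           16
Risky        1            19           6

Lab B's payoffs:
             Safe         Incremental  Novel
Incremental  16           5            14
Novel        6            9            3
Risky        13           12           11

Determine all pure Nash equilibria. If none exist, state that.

The unique pure-strategy Nash equilibrium is (Incremental, Safe).

Lab A against Safe: payoffs 19, 10, 1 → best response Incremental.
Lab A against Incremental: payoffs 14, 16, 19 → best response Risky.
Lab A against Novel: payoffs 7, 16, 6 → best response Novel.
Lab B against Incremental: payoffs 16, 5, 14 → best response Safe.
Lab B against Novel: payoffs 6, 9, 3 → best response Incremental.
Lab B against Risky: payoffs 13, 12, 11 → best response Safe.
Mutual best responses: (Incremental, Safe).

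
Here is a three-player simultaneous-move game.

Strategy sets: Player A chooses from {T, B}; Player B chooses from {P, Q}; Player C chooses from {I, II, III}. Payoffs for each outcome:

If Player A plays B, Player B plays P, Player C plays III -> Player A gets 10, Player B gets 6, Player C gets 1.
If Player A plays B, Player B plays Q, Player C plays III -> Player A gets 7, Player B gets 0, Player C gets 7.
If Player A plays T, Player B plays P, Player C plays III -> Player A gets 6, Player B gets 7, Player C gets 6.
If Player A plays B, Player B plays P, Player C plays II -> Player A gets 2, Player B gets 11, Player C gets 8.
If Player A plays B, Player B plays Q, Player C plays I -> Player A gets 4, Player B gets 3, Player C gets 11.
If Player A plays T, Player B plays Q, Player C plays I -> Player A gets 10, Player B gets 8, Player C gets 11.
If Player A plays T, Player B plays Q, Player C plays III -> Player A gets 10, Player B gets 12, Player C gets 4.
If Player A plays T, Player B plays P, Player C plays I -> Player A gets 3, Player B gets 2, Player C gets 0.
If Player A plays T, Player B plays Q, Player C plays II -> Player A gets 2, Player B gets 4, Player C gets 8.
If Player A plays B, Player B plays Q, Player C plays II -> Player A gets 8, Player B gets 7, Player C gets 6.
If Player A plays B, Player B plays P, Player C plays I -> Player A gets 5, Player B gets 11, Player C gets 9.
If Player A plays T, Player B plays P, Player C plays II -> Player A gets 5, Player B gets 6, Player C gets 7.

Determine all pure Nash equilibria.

The pure Nash equilibria are (T, P, II), (T, Q, I), (B, P, I).

Mark each player's best response to every combination of opponents' strategies; a profile where every player is best-responding is a pure Nash equilibrium.
Player A against (P, I): payoffs 3, 5 → best response B.
Player A against (P, II): payoffs 5, 2 → best response T.
Player A against (P, III): payoffs 6, 10 → best response B.
Player A against (Q, I): payoffs 10, 4 → best response T.
Player A against (Q, II): payoffs 2, 8 → best response B.
Player A against (Q, III): payoffs 10, 7 → best response T.
Player B against (T, I): payoffs 2, 8 → best response Q.
Player B against (T, II): payoffs 6, 4 → best response P.
Player B against (T, III): payoffs 7, 12 → best response Q.
Player B against (B, I): payoffs 11, 3 → best response P.
Player B against (B, II): payoffs 11, 7 → best response P.
Player B against (B, III): payoffs 6, 0 → best response P.
Player C against (T, P): payoffs 0, 7, 6 → best response II.
Player C against (T, Q): payoffs 11, 8, 4 → best response I.
Player C against (B, P): payoffs 9, 8, 1 → best response I.
Player C against (B, Q): payoffs 11, 6, 7 → best response I.
Mutual best responses: (T, P, II); (T, Q, I); (B, P, I).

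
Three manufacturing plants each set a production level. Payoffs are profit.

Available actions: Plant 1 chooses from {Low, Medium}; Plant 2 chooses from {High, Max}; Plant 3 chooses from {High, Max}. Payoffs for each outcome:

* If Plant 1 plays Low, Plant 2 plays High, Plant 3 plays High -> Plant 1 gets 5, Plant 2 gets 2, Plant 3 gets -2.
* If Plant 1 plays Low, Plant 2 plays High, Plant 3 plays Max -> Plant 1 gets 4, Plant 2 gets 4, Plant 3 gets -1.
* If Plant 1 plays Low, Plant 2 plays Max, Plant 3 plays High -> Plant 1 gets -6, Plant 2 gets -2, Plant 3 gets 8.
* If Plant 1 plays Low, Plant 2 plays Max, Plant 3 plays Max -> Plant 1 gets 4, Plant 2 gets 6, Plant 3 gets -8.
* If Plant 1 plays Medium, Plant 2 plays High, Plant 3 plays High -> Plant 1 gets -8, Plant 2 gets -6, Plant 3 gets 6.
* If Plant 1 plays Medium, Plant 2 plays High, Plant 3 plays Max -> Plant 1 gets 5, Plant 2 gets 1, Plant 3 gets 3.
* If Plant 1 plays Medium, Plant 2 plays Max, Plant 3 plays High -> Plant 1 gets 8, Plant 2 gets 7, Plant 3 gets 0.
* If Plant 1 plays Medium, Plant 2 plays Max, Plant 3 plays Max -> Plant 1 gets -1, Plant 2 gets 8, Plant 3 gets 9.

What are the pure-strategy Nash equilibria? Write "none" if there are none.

none

(Low, High, High): Plant 3 can switch to Max (-2 → -1). Not NE.
(Low, High, Max): Plant 1 can switch to Medium (4 → 5). Not NE.
(Low, Max, High): Plant 1 can switch to Medium (-6 → 8). Not NE.
(Low, Max, Max): Plant 3 can switch to High (-8 → 8). Not NE.
(Medium, High, High): Plant 1 can switch to Low (-8 → 5). Not NE.
(Medium, High, Max): Plant 2 can switch to Max (1 → 8). Not NE.
(Medium, Max, High): Plant 3 can switch to Max (0 → 9). Not NE.
(Medium, Max, Max): Plant 1 can switch to Low (-1 → 4). Not NE.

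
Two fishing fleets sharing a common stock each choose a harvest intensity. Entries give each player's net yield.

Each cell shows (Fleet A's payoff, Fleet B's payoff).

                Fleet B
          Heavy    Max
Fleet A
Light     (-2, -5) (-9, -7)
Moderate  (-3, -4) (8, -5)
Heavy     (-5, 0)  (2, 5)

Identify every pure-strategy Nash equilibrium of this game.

Pure NE: (Light, Heavy)

Check each profile: it is a Nash equilibrium iff no player can strictly gain by switching unilaterally.
(Light, Heavy): Fleet A gets -2, best alternative -3; Fleet B gets -5, best alternative -7. No profitable deviation — NE.
(Light, Max): Fleet A can switch to Moderate (-9 → 8). Not NE.
(Moderate, Heavy): Fleet A can switch to Light (-3 → -2). Not NE.
(Moderate, Max): Fleet B can switch to Heavy (-5 → -4). Not NE.
(Heavy, Heavy): Fleet A can switch to Light (-5 → -2). Not NE.
(Heavy, Max): Fleet A can switch to Moderate (2 → 8). Not NE.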